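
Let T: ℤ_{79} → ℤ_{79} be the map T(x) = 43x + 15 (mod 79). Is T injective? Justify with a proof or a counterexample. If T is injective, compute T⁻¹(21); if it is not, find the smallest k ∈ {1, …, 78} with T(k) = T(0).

Recall that injectivity means: for all a, b in the domain, T(a) = T(b) implies a = b.
Suppose T(a) = T(b) in ℤ_{79}. Then 43a + 15 ≡ 43b + 15 (mod 79), hence 43(a − b) ≡ 0 (mod 79).
Since gcd(43, 79) = 1, 43 is invertible modulo 79, therefore a − b ≡ 0 (mod 79), i.e. a = b.
Therefore T is injective.
We now compute 43⁻¹ mod 79 explicitly. Euclid's algorithm: 79 = 1·43 + 36, 43 = 1·36 + 7, 36 = 5·7 + 1; back-substituting gives 1 = 68·43 − 37·79, so 43⁻¹ ≡ 68 (mod 79).
Since T is injective, we find T⁻¹(21): we need 43x ≡ 21 − 15 ≡ 6 (mod 79). Using 43⁻¹ = 68: x ≡ 68·6 = 408 = 5·79 + 13, so x = 13.
Check: T(13) = 43·13 + 15 = 574 = 7·79 + 21 ≡ 21 (mod 79).

13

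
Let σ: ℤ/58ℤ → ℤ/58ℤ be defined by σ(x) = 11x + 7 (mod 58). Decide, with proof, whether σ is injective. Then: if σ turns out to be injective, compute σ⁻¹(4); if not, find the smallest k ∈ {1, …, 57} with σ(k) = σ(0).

5

If σ(x_1) = σ(x_2), then 11x_1 ≡ 11x_2 (mod 58). Because gcd(11, 58) = 1, we may cancel 11 to get x_1 ≡ x_2 (mod 58).
So σ is injective.
We now compute 11⁻¹ mod 58 explicitly. Euclid's algorithm: 58 = 5·11 + 3, 11 = 3·3 + 2, 3 = 1·2 + 1; back-substituting gives 1 = 37·11 − 7·58, so 11⁻¹ ≡ 37 (mod 58).
Since σ is injective, we compute σ⁻¹(4): solve 11x + 7 ≡ 4 (mod 58), i.e. 11x ≡ 55 (mod 58).
Multiplying by 11⁻¹ = 37 gives x ≡ 37·55 = 2035 = 35·58 + 5 ≡ 5 (mod 58).
Check: σ(5) = 11·5 + 7 = 62 = 1·58 + 4 ≡ 4 (mod 58).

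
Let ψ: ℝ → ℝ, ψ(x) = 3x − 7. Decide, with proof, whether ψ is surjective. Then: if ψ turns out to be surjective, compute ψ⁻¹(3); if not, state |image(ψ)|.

10/3

For any y ∈ ℝ, x = (y + 7)/3 satisfies ψ(x) = y.
So ψ is surjective.
Since ψ is surjective, we compute ψ⁻¹(3) = (3 + 7)/3 = 10/3.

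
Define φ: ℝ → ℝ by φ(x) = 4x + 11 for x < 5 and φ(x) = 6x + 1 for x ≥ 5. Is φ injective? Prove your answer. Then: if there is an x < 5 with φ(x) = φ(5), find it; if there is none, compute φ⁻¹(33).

Both pieces are strictly increasing (slopes 4 and 6), so each is injective on its own interval.
The left piece maps (−∞, 5) onto (−∞, 31); the right piece maps [5, ∞) onto [31, ∞).
These images are disjoint, so no value is attained by both pieces. Therefore φ is injective.
Because the two images are disjoint, no x < 5 has φ(x) = φ(5), so we compute φ⁻¹(33): 33 lies in [31, ∞), so solve 6x + 1 = 33: x = (33 − 1)/6 = 16/3.

16/3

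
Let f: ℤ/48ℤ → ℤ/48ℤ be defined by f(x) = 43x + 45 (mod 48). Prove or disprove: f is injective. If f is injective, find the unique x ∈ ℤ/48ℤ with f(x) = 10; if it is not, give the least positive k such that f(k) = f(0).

7

By definition, f is injective when f(a) = f(b) forces a = b.
Suppose f(a) = f(b) in ℤ/48ℤ. Then 43a + 45 ≡ 43b + 45 (mod 48), thus 43(a − b) ≡ 0 (mod 48).
Since gcd(43, 48) = 1, 43 is invertible modulo 48, therefore a − b ≡ 0 (mod 48), i.e. a = b.
Therefore f is injective.
We now compute 43⁻¹ mod 48 explicitly. Euclid's algorithm: 48 = 1·43 + 5, 43 = 8·5 + 3, 5 = 1·3 + 2, 3 = 1·2 + 1; back-substituting gives 1 = 19·43 − 17·48, so 43⁻¹ ≡ 19 (mod 48).
Since f is injective, we compute f⁻¹(10): solve 43x + 45 ≡ 10 (mod 48), i.e. 43x ≡ 13 (mod 48).
Multiplying by 43⁻¹ = 19 gives x ≡ 19·13 = 247 = 5·48 + 7 ≡ 7 (mod 48).
Check: f(7) = 43·7 + 45 = 346 = 7·48 + 10 ≡ 10 (mod 48).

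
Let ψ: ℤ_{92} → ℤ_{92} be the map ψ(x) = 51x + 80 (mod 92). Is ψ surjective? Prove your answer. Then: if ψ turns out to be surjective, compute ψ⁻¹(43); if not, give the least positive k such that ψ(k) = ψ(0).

57

Since gcd(51, 92) = 1, 51 is invertible modulo 92. Euclid's algorithm: 92 = 1·51 + 41, 51 = 1·41 + 10, 41 = 4·10 + 1; back-substituting gives 1 = 83·51 − 46·92, so 51⁻¹ ≡ 83 (mod 92).
For any y ∈ ℤ_{92}, x = 83(y − 80) mod 92 satisfies ψ(x) = 51·83(y − 80) + 80 ≡ y (since 51·83 ≡ 1 mod 92). So every y has a preimage.
Therefore ψ is surjective.
Since ψ is surjective, we find ψ⁻¹(43): we need 51x ≡ 43 − 80 ≡ 55 (mod 92). Using 51⁻¹ = 83: x ≡ 83·55 = 4565 = 49·92 + 57, so x = 57.
Check: ψ(57) = 51·57 + 80 = 2987 = 32·92 + 43 ≡ 43 (mod 92).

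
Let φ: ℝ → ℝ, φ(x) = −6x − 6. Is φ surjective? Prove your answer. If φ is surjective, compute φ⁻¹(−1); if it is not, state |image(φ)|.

-5/6

Recall that φ is surjective if every y in the codomain equals φ(x) for some x in the domain.
For any y ∈ ℝ, x = (y + 6)/(−6) satisfies φ(x) = y.
Thus φ is surjective.
Since φ is surjective, we compute φ⁻¹(−1) = (−1 + 6)/(−6) = −5/6.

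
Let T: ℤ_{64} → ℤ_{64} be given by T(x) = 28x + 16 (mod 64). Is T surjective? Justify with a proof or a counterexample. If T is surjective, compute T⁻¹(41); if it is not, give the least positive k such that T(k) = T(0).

Since gcd(28, 64) = 4, we have 28x ≡ 0 (mod 4) for all x, so T(x) ≡ 0 (mod 4).
But 1 ≢ 0 (mod 4), so 1 ∈ ℤ_{64} has no preimage. So T is not surjective.
Since T is not surjective, we find the least positive k with T(k) = T(0): this means 28k ≡ 0 (mod 64), i.e. 64 ∣ 28k. Since gcd(28, 64) = 4, dividing through by 4 this holds exactly when 16 ∣ 7k, and as gcd(7, 16) = 1, exactly when 16 ∣ k.
The smallest positive such k is 16.

16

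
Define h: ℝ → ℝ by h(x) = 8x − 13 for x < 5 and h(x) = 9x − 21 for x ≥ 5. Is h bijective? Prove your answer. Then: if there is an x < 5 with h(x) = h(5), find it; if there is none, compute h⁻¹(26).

37/8

Both pieces are strictly increasing (slopes 8 and 9), so each is injective on its own interval.
The left piece maps (−∞, 5) onto (−∞, 27); the right piece maps [5, ∞) onto [24, ∞).
These images overlap. In particular h(5) = 24 (right piece), and solving 8x − 13 = 24 on the left piece gives x = 37/8 < 5.
So h(37/8) = h(5) with 37/8 ≠ 5, and h is not injective, hence not bijective. This x = 37/8 is the requested value below 5.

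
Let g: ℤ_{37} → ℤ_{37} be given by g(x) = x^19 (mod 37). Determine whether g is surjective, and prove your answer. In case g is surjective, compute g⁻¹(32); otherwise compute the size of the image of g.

5

Since 37 is prime, the nonzero elements of ℤ_{37} form a cyclic group of order 36.
As gcd(19, 36) = 1, raising to the 19th power is a bijection on this group: if s^19 ≡ t^19 then (st^{−1})^19 = 1, and the only element of order dividing gcd(19, 36) = 1 is 1, so s = t.
With g(0) = 0 this makes g injective on all of ℤ_{37}, hence bijective (finite equal-size domain and codomain). In particular g is surjective.
Since g is surjective, we find the preimage of 32. The inverse of x ↦ x^19 on (ℤ_{37})^× is x ↦ x^19, because 19·19 = 361 = 10·36 + 1 ≡ 1 (mod 36) and x^{36} = 1 for x ≠ 0 (Fermat). So g⁻¹(32) = 32^19 mod 37.
Repeated squaring mod 37: 32^1 ≡ 32, 32^2 ≡ 32² = 1024 ≡ 25, 32^4 ≡ 25² = 625 ≡ 33, 32^8 ≡ 33² = 1089 ≡ 16, 32^16 ≡ 16² = 256 ≡ 34. Since 19 = 16 + 2 + 1, 32^19 ≡ 34·25·32: 34·25 = 850 ≡ 36, then 36·32 = 1152 ≡ 5. So 32^19 ≡ 5 (mod 37).
Hence g⁻¹(32) = 5.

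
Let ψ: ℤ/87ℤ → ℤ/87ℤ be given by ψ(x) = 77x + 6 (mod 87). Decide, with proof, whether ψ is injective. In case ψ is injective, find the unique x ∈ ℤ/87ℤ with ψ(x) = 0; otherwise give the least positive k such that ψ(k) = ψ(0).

18

Recall that ψ is injective if ψ(a) = ψ(b) implies a = b.
Suppose ψ(a) = ψ(b) in ℤ/87ℤ. Then 77a + 6 ≡ 77b + 6 (mod 87), so 77(a − b) ≡ 0 (mod 87).
Since gcd(77, 87) = 1, 77 is invertible modulo 87, hence a − b ≡ 0 (mod 87), i.e. a = b.
Thus ψ is injective.
We now compute 77⁻¹ mod 87 explicitly. Euclid's algorithm: 87 = 1·77 + 10, 77 = 7·10 + 7, 10 = 1·7 + 3, 7 = 2·3 + 1; back-substituting gives 1 = 26·77 − 23·87, so 77⁻¹ ≡ 26 (mod 87).
Since ψ is injective, we compute ψ⁻¹(0): solve 77x + 6 ≡ 0 (mod 87), i.e. 77x ≡ 81 (mod 87).
Multiplying by 77⁻¹ = 26 gives x ≡ 26·81 = 2106 = 24·87 + 18 ≡ 18 (mod 87).
Check: ψ(18) = 77·18 + 6 = 1392 = 16·87 + 0 ≡ 0 (mod 87).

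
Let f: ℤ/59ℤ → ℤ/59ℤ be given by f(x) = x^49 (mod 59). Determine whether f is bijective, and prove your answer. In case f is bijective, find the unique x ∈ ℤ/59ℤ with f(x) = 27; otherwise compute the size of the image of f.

Since 59 is prime, the nonzero elements of ℤ/59ℤ form a cyclic group of order 58.
As gcd(49, 58) = 1, raising to the 49th power is a bijection on this group: if a^49 ≡ b^49 then (ab^{−1})^49 = 1, and the only element of order dividing gcd(49, 58) = 1 is 1, so a = b.
With f(0) = 0 this makes f injective on all of ℤ/59ℤ, hence bijective (finite equal-size domain and codomain). In particular f is bijective.
Since f is bijective, we find the preimage of 27. The inverse of x ↦ x^49 on (ℤ/59ℤ)^× is x ↦ x^45, because 49·45 = 2205 = 38·58 + 1 ≡ 1 (mod 58) and x^{58} = 1 for x ≠ 0 (Fermat). So f⁻¹(27) = 27^45 mod 59.
Repeated squaring mod 59: 27^1 ≡ 27, 27^2 ≡ 27² = 729 ≡ 21, 27^4 ≡ 21² = 441 ≡ 28, 27^8 ≡ 28² = 784 ≡ 17, 27^16 ≡ 17² = 289 ≡ 53, 27^32 ≡ 53² = 2809 ≡ 36. Since 45 = 32 + 8 + 4 + 1, 27^45 ≡ 36·17·28·27: 36·17 = 612 ≡ 22, then 22·28 = 616 ≡ 26, then 26·27 = 702 ≡ 53. So 27^45 ≡ 53 (mod 59).
Hence f⁻¹(27) = 53.

53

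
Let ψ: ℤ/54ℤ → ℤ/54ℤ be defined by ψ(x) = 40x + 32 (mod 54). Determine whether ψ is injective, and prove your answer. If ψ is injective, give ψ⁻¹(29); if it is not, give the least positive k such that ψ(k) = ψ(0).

By definition, ψ is injective if ψ(u) = ψ(v) implies u = v.
We have gcd(40, 54) = 2 > 1. Taking u = 0 and v = 27: ψ(0) = 32 and ψ(27) = 40·27 + 32 = 1112 ≡ 32 (mod 54).
So ψ(0) = ψ(27) while 0 ≠ 27, hence ψ is not injective.
Since ψ is not injective, we find the least positive k with ψ(k) = ψ(0): this means 40k ≡ 0 (mod 54), i.e. 54 ∣ 40k. Since gcd(40, 54) = 2, dividing through by 2 this holds exactly when 27 ∣ 20k, and as gcd(20, 27) = 1, exactly when 27 ∣ k.
The smallest positive such k is 27.

27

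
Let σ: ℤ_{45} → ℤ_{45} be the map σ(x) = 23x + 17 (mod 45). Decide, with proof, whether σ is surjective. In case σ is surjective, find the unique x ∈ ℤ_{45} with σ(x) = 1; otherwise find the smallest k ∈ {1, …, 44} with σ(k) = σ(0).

Recall: σ is surjective if every y in the codomain equals σ(x) for some x in the domain.
Since gcd(23, 45) = 1, 23 is invertible modulo 45. Euclid's algorithm: 45 = 1·23 + 22, 23 = 1·22 + 1; back-substituting gives 1 = 2·23 − 1·45, so 23⁻¹ ≡ 2 (mod 45).
For any y ∈ ℤ_{45}, x = 2(y − 17) mod 45 satisfies σ(x) = 23·2(y − 17) + 17 ≡ y (since 23·2 ≡ 1 mod 45). So every y has a preimage.
Thus σ is surjective.
Since σ is surjective, we find σ⁻¹(1): we need 23x ≡ 1 − 17 ≡ 29 (mod 45). Using 23⁻¹ = 2: x ≡ 2·29 = 58 = 1·45 + 13, so x = 13.
Check: σ(13) = 23·13 + 17 = 316 = 7·45 + 1 ≡ 1 (mod 45).

13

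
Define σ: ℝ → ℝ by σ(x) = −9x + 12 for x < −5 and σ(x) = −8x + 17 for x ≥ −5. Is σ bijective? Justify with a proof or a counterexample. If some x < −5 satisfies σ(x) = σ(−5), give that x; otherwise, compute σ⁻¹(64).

Both pieces are strictly decreasing (slopes −9 and −8), so each is injective on its own interval.
The left piece maps (−∞, −5) onto (57, ∞); the right piece maps [−5, ∞) onto (−∞, 57].
Since 57 = 57, the images partition ℝ: σ is injective and surjective, hence bijective.
Because the two images are disjoint, no x < −5 has σ(x) = σ(−5), so we compute σ⁻¹(64): 64 lies in (57, ∞), so solve −9x + 12 = 64: x = (64 − 12)/(−9) = −52/9.

-52/9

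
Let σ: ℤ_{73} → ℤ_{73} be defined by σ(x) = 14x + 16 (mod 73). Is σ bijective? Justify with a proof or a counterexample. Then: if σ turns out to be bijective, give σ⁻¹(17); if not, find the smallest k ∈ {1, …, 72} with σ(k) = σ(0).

47

Suppose σ(s) = σ(t) in ℤ_{73}. Then 14s + 16 ≡ 14t + 16 (mod 73), so 14(s − t) ≡ 0 (mod 73).
Since gcd(14, 73) = 1, 14 is invertible modulo 73, thus s − t ≡ 0 (mod 73), i.e. s = t.
We now compute 14⁻¹ mod 73 explicitly. Euclid's algorithm: 73 = 5·14 + 3, 14 = 4·3 + 2, 3 = 1·2 + 1; back-substituting gives 1 = 47·14 − 9·73, so 14⁻¹ ≡ 47 (mod 73).
Then y ↦ 47(y − 16) is a two-sided inverse to σ, so every y ∈ ℤ_{73} has a preimage.
Thus σ is bijective.
Since σ is bijective, we compute σ⁻¹(17): solve 14x + 16 ≡ 17 (mod 73), i.e. 14x ≡ 1 (mod 73).
Multiplying by 14⁻¹ = 47 gives x ≡ 47·1 = 47 ≡ 47 (mod 73).
Check: σ(47) = 14·47 + 16 = 674 = 9·73 + 17 ≡ 17 (mod 73).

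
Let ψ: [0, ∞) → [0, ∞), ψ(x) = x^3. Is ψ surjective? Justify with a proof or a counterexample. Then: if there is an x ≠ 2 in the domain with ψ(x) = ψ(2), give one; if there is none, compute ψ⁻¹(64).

For any y ∈ [0, ∞), x = y^{1/3} ∈ [0, ∞) gives ψ(x) = y, so ψ is surjective.
Since x ↦ x^3 is strictly increasing on [0, ∞), it is injective there, so no x ≠ 2 in the domain has ψ(x) = ψ(2). We therefore compute ψ⁻¹(64) = 64^{1/3} = 4 (indeed 4^3 = 64).

4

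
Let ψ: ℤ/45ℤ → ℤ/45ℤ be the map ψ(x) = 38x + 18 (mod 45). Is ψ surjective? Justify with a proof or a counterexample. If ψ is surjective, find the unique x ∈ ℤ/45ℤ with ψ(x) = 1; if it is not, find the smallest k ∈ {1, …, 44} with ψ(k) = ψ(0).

41

Since gcd(38, 45) = 1, 38 is invertible modulo 45. Euclid's algorithm: 45 = 1·38 + 7, 38 = 5·7 + 3, 7 = 2·3 + 1; back-substituting gives 1 = 32·38 − 27·45, so 38⁻¹ ≡ 32 (mod 45).
For any y ∈ ℤ/45ℤ, x = 32(y − 18) mod 45 satisfies ψ(x) = 38·32(y − 18) + 18 ≡ y (since 38·32 ≡ 1 mod 45). So every y has a preimage.
So ψ is surjective.
Since ψ is surjective, we compute ψ⁻¹(1): solve 38x + 18 ≡ 1 (mod 45), i.e. 38x ≡ 28 (mod 45).
Multiplying by 38⁻¹ = 32 gives x ≡ 32·28 = 896 = 19·45 + 41 ≡ 41 (mod 45).
Check: ψ(41) = 38·41 + 18 = 1576 = 35·45 + 1 ≡ 1 (mod 45).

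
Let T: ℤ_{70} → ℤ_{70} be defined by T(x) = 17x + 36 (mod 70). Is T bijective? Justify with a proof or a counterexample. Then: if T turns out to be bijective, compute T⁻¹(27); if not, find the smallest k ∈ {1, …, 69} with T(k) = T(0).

Suppose T(u) = T(v) in ℤ_{70}. Then 17u + 36 ≡ 17v + 36 (mod 70), so 17(u − v) ≡ 0 (mod 70).
Since gcd(17, 70) = 1, 17 is invertible modulo 70, hence u − v ≡ 0 (mod 70), i.e. u = v.
We now compute 17⁻¹ mod 70 explicitly. Euclid's algorithm: 70 = 4·17 + 2, 17 = 8·2 + 1; back-substituting gives 1 = 33·17 − 8·70, so 17⁻¹ ≡ 33 (mod 70).
Then y ↦ 33(y − 36) is a two-sided inverse to T, so every y ∈ ℤ_{70} has a preimage.
Hence T is bijective.
Since T is bijective, we find T⁻¹(27): we need 17x ≡ 27 − 36 ≡ 61 (mod 70). Using 17⁻¹ = 33: x ≡ 33·61 = 2013 = 28·70 + 53, so x = 53.
Check: T(53) = 17·53 + 36 = 937 = 13·70 + 27 ≡ 27 (mod 70).

53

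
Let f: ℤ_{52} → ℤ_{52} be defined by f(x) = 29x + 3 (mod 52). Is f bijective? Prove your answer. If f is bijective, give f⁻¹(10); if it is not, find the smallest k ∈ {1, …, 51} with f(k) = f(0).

11

By definition, f is injective if f(x_1) = f(x_2) implies x_1 = x_2.
If f(x_1) = f(x_2), then 29x_1 ≡ 29x_2 (mod 52). Because gcd(29, 52) = 1, we may cancel 29 to get x_1 ≡ x_2 (mod 52).
We now compute 29⁻¹ mod 52 explicitly. Euclid's algorithm: 52 = 1·29 + 23, 29 = 1·23 + 6, 23 = 3·6 + 5, 6 = 1·5 + 1; back-substituting gives 1 = 9·29 − 5·52, so 29⁻¹ ≡ 9 (mod 52).
For any y ∈ ℤ_{52}, x = 9(y − 3) mod 52 satisfies f(x) = 29·9(y − 3) + 3 ≡ y (since 29·9 ≡ 1 mod 52). So every y has a preimage.
Therefore f is bijective.
Since f is bijective, we find f⁻¹(10): we need 29x ≡ 10 − 3 ≡ 7 (mod 52). Using 29⁻¹ = 9: x ≡ 9·7 = 63 = 1·52 + 11, so x = 11.
Check: f(11) = 29·11 + 3 = 322 = 6·52 + 10 ≡ 10 (mod 52).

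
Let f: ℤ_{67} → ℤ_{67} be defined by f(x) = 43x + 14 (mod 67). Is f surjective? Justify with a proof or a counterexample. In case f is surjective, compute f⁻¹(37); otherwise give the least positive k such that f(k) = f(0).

Since gcd(43, 67) = 1, 43 is invertible modulo 67. Euclid's algorithm: 67 = 1·43 + 24, 43 = 1·24 + 19, 24 = 1·19 + 5, 19 = 3·5 + 4, 5 = 1·4 + 1; back-substituting gives 1 = 53·43 − 34·67, so 43⁻¹ ≡ 53 (mod 67).
Then y ↦ 53(y − 14) is a two-sided inverse to f, so every y ∈ ℤ_{67} has a preimage.
Therefore f is surjective.
Since f is surjective, we find f⁻¹(37): we need 43x ≡ 37 − 14 ≡ 23 (mod 67). Using 43⁻¹ = 53: x ≡ 53·23 = 1219 = 18·67 + 13, so x = 13.
Check: f(13) = 43·13 + 14 = 573 = 8·67 + 37 ≡ 37 (mod 67).

13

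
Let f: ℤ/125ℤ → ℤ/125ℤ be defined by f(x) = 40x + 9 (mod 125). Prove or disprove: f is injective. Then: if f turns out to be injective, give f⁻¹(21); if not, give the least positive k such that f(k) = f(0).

25

We have gcd(40, 125) = 5 > 1. Taking s = 0 and t = 25: f(0) = 9 and f(25) = 40·25 + 9 = 1009 ≡ 9 (mod 125).
So f(0) = f(25) while 0 ≠ 25, therefore f is not injective.
Since f is not injective, we find the least positive k with f(k) = f(0): this means 40k ≡ 0 (mod 125), i.e. 125 ∣ 40k. Since gcd(40, 125) = 5, dividing through by 5 this holds exactly when 25 ∣ 8k, and as gcd(8, 25) = 1, exactly when 25 ∣ k.
The smallest positive such k is 25.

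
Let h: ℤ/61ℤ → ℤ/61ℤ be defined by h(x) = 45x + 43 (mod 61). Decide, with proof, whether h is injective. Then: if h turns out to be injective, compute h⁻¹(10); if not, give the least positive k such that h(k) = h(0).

44

If h(x_1) = h(x_2), then 45x_1 ≡ 45x_2 (mod 61). Because gcd(45, 61) = 1, we may cancel 45 to get x_1 ≡ x_2 (mod 61).
Thus h is injective.
We now compute 45⁻¹ mod 61 explicitly. Euclid's algorithm: 61 = 1·45 + 16, 45 = 2·16 + 13, 16 = 1·13 + 3, 13 = 4·3 + 1; back-substituting gives 1 = 19·45 − 14·61, so 45⁻¹ ≡ 19 (mod 61).
Since h is injective, we find h⁻¹(10): we need 45x ≡ 10 − 43 ≡ 28 (mod 61). Using 45⁻¹ = 19: x ≡ 19·28 = 532 = 8·61 + 44, so x = 44.
Check: h(44) = 45·44 + 43 = 2023 = 33·61 + 10 ≡ 10 (mod 61).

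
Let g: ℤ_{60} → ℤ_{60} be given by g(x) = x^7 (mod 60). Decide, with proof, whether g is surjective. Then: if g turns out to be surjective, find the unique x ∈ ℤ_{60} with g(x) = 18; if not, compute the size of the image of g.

g(0) = 0^7 = 0.
g(30): Repeated squaring mod 60: 30^1 ≡ 30, 30^2 ≡ 30² = 900 ≡ 0, 30^4 ≡ 0² = 0. Since 7 = 4 + 2 + 1, 30^7 ≡ 0·0·30: 0·0 = 0, then 0·30 = 0. So 30^7 ≡ 0 (mod 60).
So g(0) = g(30) = 0 while 0 ≠ 30, thus g is not injective.
A non-injective map from the 60-element set ℤ_{60} to itself takes at most 59 distinct values, so it cannot be surjective. Thus g is not surjective.
Since g is not surjective, we determine |image(g)|. Computing x^7 mod 60 for each x (by repeated squaring, reducing mod 60 at every step), the values g(0), g(1), …, g(59) are: 0, 1, 8, 27, 4, 5, 36, 43, 32, 9, 40, 11, 48, 37, 44, 15, 16, 53, 12, 19, 20, 21, 28, 47, 24, 25, 56, 3, 52, 29, 0, 31, 8, 57, 4, 35, 36, 13, 32, 39, 40, 41, 48, 7, 44, 45, 16, 23, 12, 49, 20, 51, 28, 17, 24, 55, 56, 33, 52, 59.
The distinct values are {0, 1, 3, 4, 5, 7, 8, 9, 11, 12, 13, 15, 16, 17, 19, 20, 21, 23, 24, 25, 27, 28, 29, 31, 32, 33, 35, 36, 37, 39, 40, 41, 43, 44, 45, 47, 48, 49, 51, 52, 53, 55, 56, 57, 59}; there are 45 of them.

45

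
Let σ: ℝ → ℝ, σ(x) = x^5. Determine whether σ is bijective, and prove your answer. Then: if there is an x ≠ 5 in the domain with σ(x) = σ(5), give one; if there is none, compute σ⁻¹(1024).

4

On ℝ, x ↦ x^5 is strictly increasing (injective) and for any y ∈ ℝ the 5th root y^{1/5} lies in ℝ (surjective). So σ is bijective.
Since x ↦ x^5 is strictly increasing on ℝ, it is injective there, so no x ≠ 5 in the domain has σ(x) = σ(5). We therefore compute σ⁻¹(1024) = 1024^{1/5} = 4 (indeed 4^5 = 1024).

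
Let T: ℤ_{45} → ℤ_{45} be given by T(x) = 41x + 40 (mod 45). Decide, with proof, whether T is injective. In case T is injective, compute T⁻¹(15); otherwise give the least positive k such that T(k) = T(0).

40

Suppose T(u) = T(v) in ℤ_{45}. Then 41u + 40 ≡ 41v + 40 (mod 45), therefore 41(u − v) ≡ 0 (mod 45).
Since gcd(41, 45) = 1, 41 is invertible modulo 45, so u − v ≡ 0 (mod 45), i.e. u = v.
Therefore T is injective.
We now compute 41⁻¹ mod 45 explicitly. Euclid's algorithm: 45 = 1·41 + 4, 41 = 10·4 + 1; back-substituting gives 1 = 11·41 − 10·45, so 41⁻¹ ≡ 11 (mod 45).
Since T is injective, we compute T⁻¹(15): solve 41x + 40 ≡ 15 (mod 45), i.e. 41x ≡ 20 (mod 45).
Multiplying by 41⁻¹ = 11 gives x ≡ 11·20 = 220 = 4·45 + 40 ≡ 40 (mod 45).
Check: T(40) = 41·40 + 40 = 1680 = 37·45 + 15 ≡ 15 (mod 45).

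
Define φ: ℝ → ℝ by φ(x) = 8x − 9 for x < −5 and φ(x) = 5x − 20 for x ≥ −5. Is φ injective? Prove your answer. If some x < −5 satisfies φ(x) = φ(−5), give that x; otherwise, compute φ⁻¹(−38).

Both pieces are strictly increasing (slopes 8 and 5), so each is injective on its own interval.
The left piece maps (−∞, −5) onto (−∞, −49); the right piece maps [−5, ∞) onto [−45, ∞).
These images are disjoint, so no value is attained by both pieces. So φ is injective.
Because the two images are disjoint, no x < −5 has φ(x) = φ(−5), so we compute φ⁻¹(−38): −38 lies in [−45, ∞), so solve 5x − 20 = −38: x = (−38 + 20)/5 = −18/5.

-18/5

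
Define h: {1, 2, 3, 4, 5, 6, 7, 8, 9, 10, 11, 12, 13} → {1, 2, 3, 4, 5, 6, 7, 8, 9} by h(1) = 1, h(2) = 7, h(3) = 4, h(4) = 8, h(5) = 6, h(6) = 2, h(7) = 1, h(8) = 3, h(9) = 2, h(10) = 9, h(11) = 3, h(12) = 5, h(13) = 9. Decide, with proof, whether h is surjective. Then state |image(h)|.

Every element of the codomain has a preimage: 1 = h(1), 2 = h(6), 3 = h(8), 4 = h(3), 5 = h(12), 6 = h(5), 7 = h(2), 8 = h(4), 9 = h(10).
So h is surjective.
The image of h is {1, 2, 3, 4, 5, 6, 7, 8, 9}, which has 9 elements.

9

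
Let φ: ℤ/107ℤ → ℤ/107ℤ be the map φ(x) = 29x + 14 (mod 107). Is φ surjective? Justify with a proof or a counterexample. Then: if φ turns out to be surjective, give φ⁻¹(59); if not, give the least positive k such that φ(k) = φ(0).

20

Since gcd(29, 107) = 1, 29 is invertible modulo 107. Euclid's algorithm: 107 = 3·29 + 20, 29 = 1·20 + 9, 20 = 2·9 + 2, 9 = 4·2 + 1; back-substituting gives 1 = 48·29 − 13·107, so 29⁻¹ ≡ 48 (mod 107).
Then y ↦ 48(y − 14) is a two-sided inverse to φ, so every y ∈ ℤ/107ℤ has a preimage.
Therefore φ is surjective.
Since φ is surjective, we compute φ⁻¹(59): solve 29x + 14 ≡ 59 (mod 107), i.e. 29x ≡ 45 (mod 107).
Multiplying by 29⁻¹ = 48 gives x ≡ 48·45 = 2160 = 20·107 + 20 ≡ 20 (mod 107).
Check: φ(20) = 29·20 + 14 = 594 = 5·107 + 59 ≡ 59 (mod 107).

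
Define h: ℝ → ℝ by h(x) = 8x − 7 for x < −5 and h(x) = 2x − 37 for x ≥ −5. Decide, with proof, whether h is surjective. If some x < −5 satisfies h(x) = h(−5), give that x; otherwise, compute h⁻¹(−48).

Both pieces are strictly increasing (slopes 8 and 2), so each is injective on its own interval.
The left piece maps (−∞, −5) onto (−∞, −47); the right piece maps [−5, ∞) onto [−47, ∞).
These images together cover ℝ, so h is surjective.
Because the two images are disjoint, no x < −5 has h(x) = h(−5), so we compute h⁻¹(−48): −48 lies in (−∞, −47), so solve 8x − 7 = −48: x = (−48 + 7)/8 = −41/8.

-41/8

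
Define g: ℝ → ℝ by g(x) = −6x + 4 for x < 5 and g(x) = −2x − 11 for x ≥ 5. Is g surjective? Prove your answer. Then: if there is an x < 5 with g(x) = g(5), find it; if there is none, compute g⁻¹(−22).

25/6

Both pieces are strictly decreasing (slopes −6 and −2), so each is injective on its own interval.
The left piece maps (−∞, 5) onto (−26, ∞); the right piece maps [5, ∞) onto (−∞, −21].
The union (−26, ∞) ∪ (−∞, −21] covers ℝ, so g is surjective.
For the follow-up: the images overlap, so an x < 5 with g(x) = g(5) exists. g(5) = −21; solving −6x + 4 = −21 for x < 5 gives x = (−21 − 4)/(−6) = 25/6.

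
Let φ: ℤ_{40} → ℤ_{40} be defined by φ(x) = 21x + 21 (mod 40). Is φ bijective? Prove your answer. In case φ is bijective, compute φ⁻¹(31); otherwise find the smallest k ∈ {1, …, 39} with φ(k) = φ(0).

10

Recall that φ is injective if φ(x_1) = φ(x_2) implies x_1 = x_2.
If φ(x_1) = φ(x_2), then 21x_1 ≡ 21x_2 (mod 40). Because gcd(21, 40) = 1, we may cancel 21 to get x_1 ≡ x_2 (mod 40).
We now compute 21⁻¹ mod 40 explicitly. Euclid's algorithm: 40 = 1·21 + 19, 21 = 1·19 + 2, 19 = 9·2 + 1; back-substituting gives 1 = 21·21 − 11·40, so 21⁻¹ ≡ 21 (mod 40).
Then y ↦ 21(y − 21) is a two-sided inverse to φ, so every y ∈ ℤ_{40} has a preimage.
Thus φ is bijective.
Since φ is bijective, we compute φ⁻¹(31): solve 21x + 21 ≡ 31 (mod 40), i.e. 21x ≡ 10 (mod 40).
Multiplying by 21⁻¹ = 21 gives x ≡ 21·10 = 210 = 5·40 + 10 ≡ 10 (mod 40).
Check: φ(10) = 21·10 + 21 = 231 = 5·40 + 31 ≡ 31 (mod 40).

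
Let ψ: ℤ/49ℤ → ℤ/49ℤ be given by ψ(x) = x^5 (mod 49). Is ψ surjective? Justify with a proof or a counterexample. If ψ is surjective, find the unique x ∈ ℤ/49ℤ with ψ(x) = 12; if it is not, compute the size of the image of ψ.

43

ψ(0) = 0^5 = 0.
ψ(7): Repeated squaring mod 49: 7^1 ≡ 7, 7^2 ≡ 7² = 49 ≡ 0, 7^4 ≡ 0² = 0. Since 5 = 4 + 1, 7^5 ≡ 0·7: 0·7 = 0. So 7^5 ≡ 0 (mod 49).
So ψ(0) = ψ(7) = 0 while 0 ≠ 7, hence ψ is not injective.
A non-injective map from the 49-element set ℤ/49ℤ to itself takes at most 48 distinct values, so it cannot be surjective. Hence ψ is not surjective.
Since ψ is not surjective, we determine |image(ψ)|. Computing x^5 mod 49 for each x (by repeated squaring, reducing mod 49 at every step), the values ψ(0), ψ(1), …, ψ(48) are: 0, 1, 32, 47, 44, 38, 34, 0, 36, 4, 40, 37, 10, 20, 0, 22, 25, 33, 30, 31, 6, 0, 8, 46, 26, 23, 3, 41, 0, 43, 18, 19, 16, 24, 27, 0, 29, 39, 12, 9, 45, 13, 0, 15, 11, 5, 2, 17, 48.
The distinct values are {0, 1, 2, 3, 4, 5, 6, 8, 9, 10, 11, 12, 13, 15, 16, 17, 18, 19, 20, 22, 23, 24, 25, 26, 27, 29, 30, 31, 32, 33, 34, 36, 37, 38, 39, 40, 41, 43, 44, 45, 46, 47, 48}; there are 43 of them.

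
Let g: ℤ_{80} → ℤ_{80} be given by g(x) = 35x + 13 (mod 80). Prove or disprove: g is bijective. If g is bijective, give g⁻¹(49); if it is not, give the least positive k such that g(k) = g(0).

Recall that g is injective if g(x_1) = g(x_2) implies x_1 = x_2.
We have gcd(35, 80) = 5 > 1. Taking x_1 = 0 and x_2 = 16: g(0) = 13 and g(16) = 35·16 + 13 = 573 ≡ 13 (mod 80).
So g(0) = g(16) while 0 ≠ 16, therefore g is not injective, hence not bijective.
Since g is not bijective, we find the least positive k with g(k) = g(0): this means 35k ≡ 0 (mod 80), i.e. 80 ∣ 35k. Since gcd(35, 80) = 5, dividing through by 5 this holds exactly when 16 ∣ 7k, and as gcd(7, 16) = 1, exactly when 16 ∣ k.
The smallest positive such k is 16.

16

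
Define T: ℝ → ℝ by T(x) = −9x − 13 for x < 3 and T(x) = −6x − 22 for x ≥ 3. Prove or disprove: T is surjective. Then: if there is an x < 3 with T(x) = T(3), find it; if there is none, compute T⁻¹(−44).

Both pieces are strictly decreasing (slopes −9 and −6), so each is injective on its own interval.
The left piece maps (−∞, 3) onto (−40, ∞); the right piece maps [3, ∞) onto (−∞, −40].
These images together cover ℝ, so T is surjective.
Because the two images are disjoint, no x < 3 has T(x) = T(3), so we compute T⁻¹(−44): −44 lies in (−∞, −40], so solve −6x − 22 = −44: x = (−44 + 22)/(−6) = 11/3.

11/3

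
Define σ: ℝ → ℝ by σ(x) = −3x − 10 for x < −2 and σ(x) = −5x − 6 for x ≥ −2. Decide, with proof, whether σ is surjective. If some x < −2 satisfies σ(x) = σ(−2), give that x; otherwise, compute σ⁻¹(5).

-14/3

Both pieces are strictly decreasing (slopes −3 and −5), so each is injective on its own interval.
The left piece maps (−∞, −2) onto (−4, ∞); the right piece maps [−2, ∞) onto (−∞, 4].
The union (−4, ∞) ∪ (−∞, 4] covers ℝ, so σ is surjective.
For the follow-up: the images overlap, so an x < −2 with σ(x) = σ(−2) exists. σ(−2) = 4; solving −3x − 10 = 4 for x < −2 gives x = (4 + 10)/(−3) = −14/3.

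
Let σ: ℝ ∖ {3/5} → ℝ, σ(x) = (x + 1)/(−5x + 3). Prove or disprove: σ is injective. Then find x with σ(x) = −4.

Suppose σ(x_1) = σ(x_2). Cross-multiplying: (x_1 + 1)(−5x_2 + 3) = (x_2 + 1)(−5x_1 + 3).
Expanding both sides and cancelling the symmetric terms leaves 8·(x_1 − x_2) = 0. Since 8 ≠ 0, x_1 = x_2. So σ is injective.
Solving σ(x) = −4: cross-multiplying gives x + 1 = −4(−5x + 3), which rearranges to −19x = −13, so x = 13/19.

13/19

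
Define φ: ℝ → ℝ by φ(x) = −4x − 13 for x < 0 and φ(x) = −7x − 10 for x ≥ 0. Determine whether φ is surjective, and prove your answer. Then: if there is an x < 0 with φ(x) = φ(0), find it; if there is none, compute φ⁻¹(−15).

-3/4

Both pieces are strictly decreasing (slopes −4 and −7), so each is injective on its own interval.
The left piece maps (−∞, 0) onto (−13, ∞); the right piece maps [0, ∞) onto (−∞, −10].
The union (−13, ∞) ∪ (−∞, −10] covers ℝ, so φ is surjective.
For the follow-up: the images overlap, so an x < 0 with φ(x) = φ(0) exists. φ(0) = −10; solving −4x − 13 = −10 for x < 0 gives x = (−10 + 13)/(−4) = −3/4.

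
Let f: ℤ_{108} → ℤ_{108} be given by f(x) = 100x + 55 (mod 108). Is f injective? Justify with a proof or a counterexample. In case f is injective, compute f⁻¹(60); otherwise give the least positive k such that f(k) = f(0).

27

By definition, injectivity means: for all a, b in the domain, f(a) = f(b) implies a = b.
We have gcd(100, 108) = 4 > 1. Taking a = 0 and b = 27: f(0) = 55 and f(27) = 100·27 + 55 = 2755 ≡ 55 (mod 108).
So f(0) = f(27) while 0 ≠ 27, thus f is not injective.
Since f is not injective, we find the least positive k with f(k) = f(0): this means 100k ≡ 0 (mod 108), i.e. 108 ∣ 100k. Since gcd(100, 108) = 4, dividing through by 4 this holds exactly when 27 ∣ 25k, and as gcd(25, 27) = 1, exactly when 27 ∣ k.
The smallest positive such k is 27.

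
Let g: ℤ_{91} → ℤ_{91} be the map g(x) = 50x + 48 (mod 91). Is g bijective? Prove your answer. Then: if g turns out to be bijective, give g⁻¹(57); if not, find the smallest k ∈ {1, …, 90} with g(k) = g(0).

2

By definition, g is injective if g(u) = g(v) implies u = v.
Suppose g(u) = g(v) in ℤ_{91}. Then 50u + 48 ≡ 50v + 48 (mod 91), so 50(u − v) ≡ 0 (mod 91).
Since gcd(50, 91) = 1, 50 is invertible modulo 91, therefore u − v ≡ 0 (mod 91), i.e. u = v.
We now compute 50⁻¹ mod 91 explicitly. Euclid's algorithm: 91 = 1·50 + 41, 50 = 1·41 + 9, 41 = 4·9 + 5, 9 = 1·5 + 4, 5 = 1·4 + 1; back-substituting gives 1 = 71·50 − 39·91, so 50⁻¹ ≡ 71 (mod 91).
For any y ∈ ℤ_{91}, x = 71(y − 48) mod 91 satisfies g(x) = 50·71(y − 48) + 48 ≡ y (since 50·71 ≡ 1 mod 91). So every y has a preimage.
Thus g is bijective.
Since g is bijective, we find g⁻¹(57): we need 50x ≡ 57 − 48 ≡ 9 (mod 91). Using 50⁻¹ = 71: x ≡ 71·9 = 639 = 7·91 + 2, so x = 2.
Check: g(2) = 50·2 + 48 = 148 = 1·91 + 57 ≡ 57 (mod 91).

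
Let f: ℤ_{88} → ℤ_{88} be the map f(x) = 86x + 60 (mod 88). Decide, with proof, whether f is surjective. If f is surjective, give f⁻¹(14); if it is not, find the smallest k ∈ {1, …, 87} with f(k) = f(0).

Recall that surjectivity means every element of the codomain has a preimage under f.
Since gcd(86, 88) = 2, we have 86x ≡ 0 (mod 2) for all x, so f(x) ≡ 0 (mod 2).
But 1 ≢ 0 (mod 2), so 1 ∈ ℤ_{88} has no preimage. Thus f is not surjective.
Since f is not surjective, we find the least positive k with f(k) = f(0): this means 86k ≡ 0 (mod 88), i.e. 88 ∣ 86k. Since gcd(86, 88) = 2, dividing through by 2 this holds exactly when 44 ∣ 43k, and as gcd(43, 44) = 1, exactly when 44 ∣ k.
The smallest positive such k is 44.

44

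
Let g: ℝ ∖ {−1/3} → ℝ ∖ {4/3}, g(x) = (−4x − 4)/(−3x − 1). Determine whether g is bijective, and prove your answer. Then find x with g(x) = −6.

-5/11

Suppose g(x_1) = g(x_2). Cross-multiplying: (−4x_1 − 4)(−3x_2 − 1) = (−4x_2 − 4)(−3x_1 − 1).
Expanding both sides and cancelling the symmetric terms leaves −8·(x_1 − x_2) = 0. Since −8 ≠ 0, x_1 = x_2. Hence g is injective.
For any y ≠ 4/3, solving y(−3x − 1) = −4x − 4 for x gives a well-defined x ≠ −1/3. So g is surjective.
Thus g is bijective.
Solving g(x) = −6: cross-multiplying gives −4x − 4 = −6(−3x − 1), which rearranges to −22x = 10, so x = −5/11.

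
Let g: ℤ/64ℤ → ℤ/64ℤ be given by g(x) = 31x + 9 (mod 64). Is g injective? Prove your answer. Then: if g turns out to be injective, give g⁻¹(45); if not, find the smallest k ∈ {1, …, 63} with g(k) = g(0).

28

Recall: injectivity means: for all s, t in the domain, g(s) = g(t) implies s = t.
Suppose g(s) = g(t) in ℤ/64ℤ. Then 31s + 9 ≡ 31t + 9 (mod 64), hence 31(s − t) ≡ 0 (mod 64).
Since gcd(31, 64) = 1, 31 is invertible modulo 64, hence s − t ≡ 0 (mod 64), i.e. s = t.
Thus g is injective.
We now compute 31⁻¹ mod 64 explicitly. Euclid's algorithm: 64 = 2·31 + 2, 31 = 15·2 + 1; back-substituting gives 1 = 31·31 − 15·64, so 31⁻¹ ≡ 31 (mod 64).
Since g is injective, we compute g⁻¹(45): solve 31x + 9 ≡ 45 (mod 64), i.e. 31x ≡ 36 (mod 64).
Multiplying by 31⁻¹ = 31 gives x ≡ 31·36 = 1116 = 17·64 + 28 ≡ 28 (mod 64).
Check: g(28) = 31·28 + 9 = 877 = 13·64 + 45 ≡ 45 (mod 64).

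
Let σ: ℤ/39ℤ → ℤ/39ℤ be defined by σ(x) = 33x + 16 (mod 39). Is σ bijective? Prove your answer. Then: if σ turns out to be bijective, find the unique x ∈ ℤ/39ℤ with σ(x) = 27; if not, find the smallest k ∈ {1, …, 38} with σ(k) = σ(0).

13

We have gcd(33, 39) = 3 > 1. Taking x_1 = 0 and x_2 = 13: σ(0) = 16 and σ(13) = 33·13 + 16 = 445 ≡ 16 (mod 39).
So σ(0) = σ(13) while 0 ≠ 13, thus σ is not injective, hence not bijective.
Since σ is not bijective, we find the least positive k with σ(k) = σ(0): this means 33k ≡ 0 (mod 39), i.e. 39 ∣ 33k. Since gcd(33, 39) = 3, dividing through by 3 this holds exactly when 13 ∣ 11k, and as gcd(11, 13) = 1, exactly when 13 ∣ k.
The smallest positive such k is 13.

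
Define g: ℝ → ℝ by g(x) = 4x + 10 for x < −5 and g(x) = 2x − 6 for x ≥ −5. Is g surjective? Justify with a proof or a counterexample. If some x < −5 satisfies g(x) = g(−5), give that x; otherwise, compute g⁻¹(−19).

Both pieces are strictly increasing (slopes 4 and 2), so each is injective on its own interval.
The left piece maps (−∞, −5) onto (−∞, −10); the right piece maps [−5, ∞) onto [−16, ∞).
The union (−∞, −10) ∪ [−16, ∞) covers ℝ, so g is surjective.
For the follow-up: the images overlap, so an x < −5 with g(x) = g(−5) exists. g(−5) = −16; solving 4x + 10 = −16 for x < −5 gives x = (−16 − 10)/4 = −13/2.

-13/2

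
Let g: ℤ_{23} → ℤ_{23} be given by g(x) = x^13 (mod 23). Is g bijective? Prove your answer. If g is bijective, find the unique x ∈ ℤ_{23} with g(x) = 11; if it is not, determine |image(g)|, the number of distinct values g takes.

Since 23 is prime, the nonzero elements of ℤ_{23} form a cyclic group of order 22.
As gcd(13, 22) = 1, raising to the 13th power is a bijection on this group: if s^13 ≡ t^13 then (st^{−1})^13 = 1, and the only element of order dividing gcd(13, 22) = 1 is 1, so s = t.
With g(0) = 0 this makes g injective on all of ℤ_{23}, hence bijective (finite equal-size domain and codomain). In particular g is bijective.
Since g is bijective, we find the preimage of 11. The inverse of x ↦ x^13 on (ℤ_{23})^× is x ↦ x^17, because 13·17 = 221 = 10·22 + 1 ≡ 1 (mod 22) and x^{22} = 1 for x ≠ 0 (Fermat). So g⁻¹(11) = 11^17 mod 23.
Repeated squaring mod 23: 11^1 ≡ 11, 11^2 ≡ 11² = 121 ≡ 6, 11^4 ≡ 6² = 36 ≡ 13, 11^8 ≡ 13² = 169 ≡ 8, 11^16 ≡ 8² = 64 ≡ 18. Since 17 = 16 + 1, 11^17 ≡ 18·11: 18·11 = 198 ≡ 14. So 11^17 ≡ 14 (mod 23).
Hence g⁻¹(11) = 14.

14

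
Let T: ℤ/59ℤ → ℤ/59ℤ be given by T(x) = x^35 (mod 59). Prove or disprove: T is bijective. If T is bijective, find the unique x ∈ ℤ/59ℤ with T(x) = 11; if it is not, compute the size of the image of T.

Since 59 is prime, the nonzero elements of ℤ/59ℤ form a cyclic group of order 58.
As gcd(35, 58) = 1, raising to the 35th power is a bijection on this group: if x_1^35 ≡ x_2^35 then (x_1x_2^{−1})^35 = 1, and the only element of order dividing gcd(35, 58) = 1 is 1, so x_1 = x_2.
With T(0) = 0 this makes T injective on all of ℤ/59ℤ, hence bijective (finite equal-size domain and codomain). In particular T is bijective.
Since T is bijective, we find the preimage of 11. The inverse of x ↦ x^35 on (ℤ/59ℤ)^× is x ↦ x^5, because 35·5 = 175 = 3·58 + 1 ≡ 1 (mod 58) and x^{58} = 1 for x ≠ 0 (Fermat). So T⁻¹(11) = 11^5 mod 59.
Repeated squaring mod 59: 11^1 ≡ 11, 11^2 ≡ 11² = 121 ≡ 3, 11^4 ≡ 3² = 9. Since 5 = 4 + 1, 11^5 ≡ 9·11: 9·11 = 99 ≡ 40. So 11^5 ≡ 40 (mod 59).
Hence T⁻¹(11) = 40.

40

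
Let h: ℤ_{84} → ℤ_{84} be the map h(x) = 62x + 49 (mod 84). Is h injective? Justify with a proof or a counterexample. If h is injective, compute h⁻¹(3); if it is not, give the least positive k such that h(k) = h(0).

We have gcd(62, 84) = 2 > 1. Taking s = 0 and t = 42: h(0) = 49 and h(42) = 62·42 + 49 = 2653 ≡ 49 (mod 84).
So h(0) = h(42) while 0 ≠ 42, therefore h is not injective.
Since h is not injective, we find the least positive k with h(k) = h(0): this means 62k ≡ 0 (mod 84), i.e. 84 ∣ 62k. Since gcd(62, 84) = 2, dividing through by 2 this holds exactly when 42 ∣ 31k, and as gcd(31, 42) = 1, exactly when 42 ∣ k.
The smallest positive such k is 42.

42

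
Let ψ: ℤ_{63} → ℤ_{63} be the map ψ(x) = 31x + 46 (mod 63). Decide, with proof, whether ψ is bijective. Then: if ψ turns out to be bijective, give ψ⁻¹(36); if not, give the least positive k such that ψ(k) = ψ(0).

20

Suppose ψ(u) = ψ(v) in ℤ_{63}. Then 31u + 46 ≡ 31v + 46 (mod 63), thus 31(u − v) ≡ 0 (mod 63).
Since gcd(31, 63) = 1, 31 is invertible modulo 63, hence u − v ≡ 0 (mod 63), i.e. u = v.
We now compute 31⁻¹ mod 63 explicitly. Euclid's algorithm: 63 = 2·31 + 1; back-substituting gives 1 = 61·31 − 30·63, so 31⁻¹ ≡ 61 (mod 63).
For any y ∈ ℤ_{63}, x = 61(y − 46) mod 63 satisfies ψ(x) = 31·61(y − 46) + 46 ≡ y (since 31·61 ≡ 1 mod 63). So every y has a preimage.
Hence ψ is bijective.
Since ψ is bijective, we find ψ⁻¹(36): we need 31x ≡ 36 − 46 ≡ 53 (mod 63). Using 31⁻¹ = 61: x ≡ 61·53 = 3233 = 51·63 + 20, so x = 20.
Check: ψ(20) = 31·20 + 46 = 666 = 10·63 + 36 ≡ 36 (mod 63).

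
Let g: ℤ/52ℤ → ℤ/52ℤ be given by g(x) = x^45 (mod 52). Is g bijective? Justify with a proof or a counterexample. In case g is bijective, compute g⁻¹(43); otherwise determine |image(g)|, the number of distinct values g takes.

g(2): Repeated squaring mod 52: 2^1 ≡ 2, 2^2 ≡ 2² = 4, 2^4 ≡ 4² = 16, 2^8 ≡ 16² = 256 ≡ 48, 2^16 ≡ 48² = 2304 ≡ 16, 2^32 ≡ 16² = 256 ≡ 48. Since 45 = 32 + 8 + 4 + 1, 2^45 ≡ 48·48·16·2: 48·48 = 2304 ≡ 16, then 16·16 = 256 ≡ 48, then 48·2 = 96 ≡ 44. So 2^45 ≡ 44 (mod 52).
g(6): Repeated squaring mod 52: 6^1 ≡ 6, 6^2 ≡ 6² = 36, 6^4 ≡ 36² = 1296 ≡ 48, 6^8 ≡ 48² = 2304 ≡ 16, 6^16 ≡ 16² = 256 ≡ 48, 6^32 ≡ 48² = 2304 ≡ 16. Since 45 = 32 + 8 + 4 + 1, 6^45 ≡ 16·16·48·6: 16·16 = 256 ≡ 48, then 48·48 = 2304 ≡ 16, then 16·6 = 96 ≡ 44. So 6^45 ≡ 44 (mod 52).
So g(2) = g(6) = 44 while 2 ≠ 6, hence g is not injective, hence not bijective.
Since g is not bijective, we determine |image(g)|. Computing x^45 mod 52 for each x (by repeated squaring, reducing mod 52 at every step), the values g(0), g(1), …, g(51) are: 0, 1, 44, 27, 12, 5, 44, 47, 8, 1, 12, 47, 12, 13, 40, 31, 40, 25, 44, 31, 8, 21, 40, 51, 8, 25, 0, 27, 44, 1, 12, 31, 44, 21, 8, 27, 12, 21, 12, 39, 40, 5, 40, 51, 44, 5, 8, 47, 40, 25, 8, 51.
The distinct values are {0, 1, 5, 8, 12, 13, 21, 25, 27, 31, 39, 40, 44, 47, 51}; there are 15 of them.

15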